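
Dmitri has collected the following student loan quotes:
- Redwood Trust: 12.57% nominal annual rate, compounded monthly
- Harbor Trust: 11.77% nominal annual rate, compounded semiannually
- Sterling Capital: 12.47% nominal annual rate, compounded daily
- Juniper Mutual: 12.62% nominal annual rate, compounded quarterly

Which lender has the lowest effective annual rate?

Harbor Trust

Redwood Trust: (1 + 0.1257/12)^12 − 1 = 13.320%
Harbor Trust: (1 + 0.1177/2)^2 − 1 = 12.116%
Sterling Capital: (1 + 0.1247/365)^365 − 1 = 13.278%
Juniper Mutual: (1 + 0.1262/4)^4 − 1 = 13.230%
The lowest effective annual rate is Harbor Trust at 12.116%.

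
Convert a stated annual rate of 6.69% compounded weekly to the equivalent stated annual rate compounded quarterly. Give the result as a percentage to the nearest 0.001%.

6.742%

EAR = (1 + 0.0669/52)^52 − 1 = 0.069143.
Solve (1 + r/4)^4 = 1.069143: r/4 = 1.069143^(1/4) − 1 = 0.016855, so r = 0.067419 = 6.742%.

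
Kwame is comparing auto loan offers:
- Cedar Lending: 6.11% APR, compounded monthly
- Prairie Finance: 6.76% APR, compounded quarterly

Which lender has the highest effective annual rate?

Prairie Finance

Cedar Lending: (1 + 0.0611/12)^12 − 1 = 6.284%
Prairie Finance: (1 + 0.0676/4)^4 − 1 = 6.933%
The highest effective annual rate is Prairie Finance at 6.933%.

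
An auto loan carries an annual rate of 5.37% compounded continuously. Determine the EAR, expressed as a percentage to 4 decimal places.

5.5168%

With continuous compounding, EAR = e^0.0537 − 1.
e^0.0537 = 1.055168, so EAR = 0.055168 = 5.5168%.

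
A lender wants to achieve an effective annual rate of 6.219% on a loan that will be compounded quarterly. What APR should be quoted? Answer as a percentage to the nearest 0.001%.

6.079%

(1 + r/4)^4 − 1 = 0.06219, so 1 + r/4 = 1.06219^(1/4).
r/4 = 0.015198, so r = 0.060790 = 6.079%.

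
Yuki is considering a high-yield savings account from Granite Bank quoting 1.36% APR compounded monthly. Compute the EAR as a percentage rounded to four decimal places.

EAR = (1 + 0.0136/12)^12 − 1.
= 1.013685 − 1 = 1.3685%.

1.3685%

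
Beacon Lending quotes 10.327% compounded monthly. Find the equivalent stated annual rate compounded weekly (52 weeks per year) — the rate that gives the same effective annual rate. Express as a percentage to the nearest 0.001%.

EAR = (1 + 0.10327/12)^12 − 1 = 0.108301.
Solve (1 + r/52)^52 = 1.108301: r/52 = 1.108301^(1/52) − 1 = 0.001979, so r = 0.102930 = 10.293%.

10.293%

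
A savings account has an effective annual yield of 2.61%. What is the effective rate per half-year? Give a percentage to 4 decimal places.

The per-half-year rate i satisfies (1 + i)^2 = 1 + 0.0261.
i = 1.0261^(1/2) − 1 = 0.0129659 = 1.2966%.

1.2966%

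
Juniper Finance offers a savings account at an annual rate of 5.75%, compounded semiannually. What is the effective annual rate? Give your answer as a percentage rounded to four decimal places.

5.8327%

EAR = (1 + 0.0575/2)^2 − 1.
= (1 + 0.028750)^2 − 1 = 1.058327 − 1 = 5.8327%.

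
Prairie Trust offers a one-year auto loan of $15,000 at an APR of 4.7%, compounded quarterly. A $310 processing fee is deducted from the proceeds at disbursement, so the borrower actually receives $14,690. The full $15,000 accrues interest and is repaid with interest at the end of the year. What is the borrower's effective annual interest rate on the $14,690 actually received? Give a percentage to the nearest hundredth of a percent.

Amount owed after one year: 15,000 × (1 + 0.047/4)^4 = 15,000 × 1.047835 = $15,717.52.
Effective rate on net proceeds: 15,717.52 / 14,690 − 1 = 0.069947 = 6.99%.

6.99%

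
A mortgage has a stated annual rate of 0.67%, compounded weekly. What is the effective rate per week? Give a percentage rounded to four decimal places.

0.0129%

With a nominal annual rate compounded weekly, the periodic rate is the nominal rate divided by 52.
i = 0.0067 / 52 = 0.0001288 = 0.0129%.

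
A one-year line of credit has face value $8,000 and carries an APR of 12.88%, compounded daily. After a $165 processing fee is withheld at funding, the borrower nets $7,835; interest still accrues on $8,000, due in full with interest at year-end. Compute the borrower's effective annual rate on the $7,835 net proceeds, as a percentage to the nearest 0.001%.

16.139%

Amount owed after one year: 8,000 × (1 + 0.1288/365)^365 = 8,000 × 1.137437 = $9,099.49.
Effective rate on net proceeds: 9,099.49 / 7,835 − 1 = 0.161390 = 16.139%.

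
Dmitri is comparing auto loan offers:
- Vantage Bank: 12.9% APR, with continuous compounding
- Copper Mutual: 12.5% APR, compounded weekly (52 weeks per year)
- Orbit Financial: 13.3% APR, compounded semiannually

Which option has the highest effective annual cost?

Vantage Bank

Vantage Bank: e^0.129 − 1 = 13.769%
Copper Mutual: (1 + 0.125/52)^52 − 1 = 13.298%
Orbit Financial: (1 + 0.133/2)^2 − 1 = 13.742%
The highest effective annual rate is Vantage Bank at 13.769%.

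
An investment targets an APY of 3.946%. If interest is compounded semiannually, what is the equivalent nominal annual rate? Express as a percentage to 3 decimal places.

(1 + r/2)^2 − 1 = 0.03946, so 1 + r/2 = 1.03946^(1/2).
r/2 = 0.019539, so r = 0.039078 = 3.908%.

3.908%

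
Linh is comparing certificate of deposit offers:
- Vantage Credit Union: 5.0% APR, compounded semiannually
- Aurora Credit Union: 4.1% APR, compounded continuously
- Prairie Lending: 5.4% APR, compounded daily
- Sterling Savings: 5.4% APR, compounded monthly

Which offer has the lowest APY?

Aurora Credit Union

Vantage Credit Union: (1 + 0.050/2)^2 − 1 = 5.062%
Aurora Credit Union: e^0.041 − 1 = 4.185%
Prairie Lending: (1 + 0.054/365)^365 − 1 = 5.548%
Sterling Savings: (1 + 0.054/12)^12 − 1 = 5.536%
The lowest effective annual rate is Aurora Credit Union at 4.185%.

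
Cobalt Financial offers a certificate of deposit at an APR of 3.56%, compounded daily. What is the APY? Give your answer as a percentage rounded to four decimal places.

EAR = (1 + 0.0356/365)^365 − 1.
= 1.036239 − 1 = 3.6239%.

3.6239%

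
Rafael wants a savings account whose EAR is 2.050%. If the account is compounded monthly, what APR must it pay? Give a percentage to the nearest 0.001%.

(1 + r/12)^12 − 1 = 0.02050, so 1 + r/12 = 1.02050^(1/12).
r/12 = 0.001692, so r = 0.020310 = 2.031%.

2.031%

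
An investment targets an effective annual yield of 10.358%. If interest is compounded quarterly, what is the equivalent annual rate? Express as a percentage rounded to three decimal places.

(1 + r/4)^4 − 1 = 0.10358, so 1 + r/4 = 1.10358^(1/4).
r/4 = 0.024946, so r = 0.099784 = 9.978%.

9.978%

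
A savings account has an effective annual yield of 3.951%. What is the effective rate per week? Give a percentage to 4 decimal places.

The per-week rate i satisfies (1 + i)^52 = 1 + 0.03951.
i = 1.03951^(1/52) − 1 = 0.0007455 = 0.0745%.

0.0745%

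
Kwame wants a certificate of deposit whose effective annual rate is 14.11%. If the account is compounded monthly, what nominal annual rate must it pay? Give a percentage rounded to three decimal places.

(1 + r/12)^12 − 1 = 0.1411, so 1 + r/12 = 1.1411^(1/12).
r/12 = 0.011060, so r = 0.132721 = 13.272%.

13.272%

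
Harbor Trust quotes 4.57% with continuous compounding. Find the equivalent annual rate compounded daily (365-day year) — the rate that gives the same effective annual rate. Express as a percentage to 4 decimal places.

4.5703%

EAR under continuous compounding: e^0.0457 − 1 = 0.046760.
Solve (1 + r/365)^365 = 1.046760: r/365 = 1.046760^(1/365) − 1 = 0.000125, so r = 0.045703 = 4.5703%.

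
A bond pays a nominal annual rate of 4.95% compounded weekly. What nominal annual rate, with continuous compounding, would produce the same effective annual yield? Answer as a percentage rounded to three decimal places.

EAR = (1 + 0.0495/52)^52 − 1 = 0.050721.
Equivalent continuous rate: r = ln(1 + 0.050721) = 0.049476 = 4.948%.

4.948%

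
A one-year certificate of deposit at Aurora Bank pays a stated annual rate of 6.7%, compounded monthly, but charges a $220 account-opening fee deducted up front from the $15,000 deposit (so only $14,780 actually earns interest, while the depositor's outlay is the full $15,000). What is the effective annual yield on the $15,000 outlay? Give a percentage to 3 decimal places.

5.342%

Value after one year: 14,780 × (1 + 0.067/12)^12 = 14,780 × 1.069096 = $15,801.24.
Effective yield on the $15,000 outlay: 15,801.24 / 15,000 − 1 = 0.053416 = 5.342%.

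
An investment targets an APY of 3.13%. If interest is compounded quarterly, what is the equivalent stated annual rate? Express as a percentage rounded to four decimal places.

3.0939%

(1 + r/4)^4 − 1 = 0.0313, so 1 + r/4 = 1.0313^(1/4).
r/4 = 0.007735, so r = 0.030939 = 3.0939%.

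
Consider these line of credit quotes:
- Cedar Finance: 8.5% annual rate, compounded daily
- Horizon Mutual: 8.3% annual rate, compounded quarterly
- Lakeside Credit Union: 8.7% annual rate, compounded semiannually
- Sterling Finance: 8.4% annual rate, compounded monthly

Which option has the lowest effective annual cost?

Cedar Finance: (1 + 0.085/365)^365 − 1 = 8.871%
Horizon Mutual: (1 + 0.083/4)^4 − 1 = 8.562%
Lakeside Credit Union: (1 + 0.087/2)^2 − 1 = 8.889%
Sterling Finance: (1 + 0.084/12)^12 − 1 = 8.731%
The lowest effective annual rate is Horizon Mutual at 8.562%.

Horizon Mutual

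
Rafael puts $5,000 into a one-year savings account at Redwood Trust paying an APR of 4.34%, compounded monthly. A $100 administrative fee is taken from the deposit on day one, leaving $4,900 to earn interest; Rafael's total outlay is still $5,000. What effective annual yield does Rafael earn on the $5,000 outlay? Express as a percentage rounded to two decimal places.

2.34%

Value after one year: 4,900 × (1 + 0.0434/12)^12 = 4,900 × 1.044274 = $5,116.94.
Effective yield on the $5,000 outlay: 5,116.94 / 5,000 − 1 = 0.023388 = 2.34%.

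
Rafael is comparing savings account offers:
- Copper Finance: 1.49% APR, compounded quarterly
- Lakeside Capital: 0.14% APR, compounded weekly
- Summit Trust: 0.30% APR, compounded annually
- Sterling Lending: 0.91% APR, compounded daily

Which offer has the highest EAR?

Copper Finance: (1 + 0.0149/4)^4 − 1 = 1.498%
Lakeside Capital: (1 + 0.0014/52)^52 − 1 = 0.140%
Summit Trust: compounded annually, EAR = 0.300%
Sterling Lending: (1 + 0.0091/365)^365 − 1 = 0.914%
The highest effective annual rate is Copper Finance at 1.498%.

Copper Finance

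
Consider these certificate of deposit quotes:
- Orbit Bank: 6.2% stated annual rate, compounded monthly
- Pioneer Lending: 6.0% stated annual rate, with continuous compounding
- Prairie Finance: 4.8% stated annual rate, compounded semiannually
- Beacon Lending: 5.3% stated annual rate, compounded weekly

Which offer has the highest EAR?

Orbit Bank

Orbit Bank: (1 + 0.062/12)^12 − 1 = 6.379%
Pioneer Lending: e^0.060 − 1 = 6.184%
Prairie Finance: (1 + 0.048/2)^2 − 1 = 4.858%
Beacon Lending: (1 + 0.053/52)^52 − 1 = 5.440%
The highest effective annual rate is Orbit Bank at 6.379%.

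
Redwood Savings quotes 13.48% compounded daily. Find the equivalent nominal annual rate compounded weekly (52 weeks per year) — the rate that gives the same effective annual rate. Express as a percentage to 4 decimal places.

EAR = (1 + 0.1348/365)^365 − 1 = 0.144279.
Solve (1 + r/52)^52 = 1.144279: r/52 = 1.144279^(1/52) − 1 = 0.002595, so r = 0.134950 = 13.4950%.

13.4950%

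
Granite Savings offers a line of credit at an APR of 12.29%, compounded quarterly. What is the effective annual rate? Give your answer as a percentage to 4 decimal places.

EAR = (1 + 0.1229/4)^4 − 1.
= 1.128681 − 1 = 12.8681%.

12.8681%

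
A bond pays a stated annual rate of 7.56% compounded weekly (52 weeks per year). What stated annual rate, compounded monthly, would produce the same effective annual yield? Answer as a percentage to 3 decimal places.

7.578%

EAR = (1 + 0.0756/52)^52 − 1 = 0.078472.
Solve (1 + r/12)^12 = 1.078472: r/12 = 1.078472^(1/12) − 1 = 0.006315, so r = 0.075783 = 7.578%.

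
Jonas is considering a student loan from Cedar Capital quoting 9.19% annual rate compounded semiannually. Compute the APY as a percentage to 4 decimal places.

9.4011%

EAR = (1 + 0.0919/2)^2 − 1.
= 1.094011 − 1 = 9.4011%.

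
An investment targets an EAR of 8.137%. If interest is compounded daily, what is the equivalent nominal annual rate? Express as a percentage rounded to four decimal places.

7.8237%

(1 + r/365)^365 − 1 = 0.08137, so 1 + r/365 = 1.08137^(1/365).
r/365 = 0.000214, so r = 0.078237 = 7.8237%.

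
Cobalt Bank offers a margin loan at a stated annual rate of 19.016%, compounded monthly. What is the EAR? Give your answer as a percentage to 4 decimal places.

20.7641%

EAR = (1 + 0.19016/12)^12 − 1.
= (1 + 0.015847)^12 − 1 = 1.207641 − 1 = 20.7641%.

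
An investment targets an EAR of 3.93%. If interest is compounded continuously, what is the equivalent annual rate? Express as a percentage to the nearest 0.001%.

Continuous: nominal r satisfies e^r − 1 = 0.0393.
r = ln(1 + 0.0393) = ln(1.0393) = 0.038547 = 3.855%.

3.855%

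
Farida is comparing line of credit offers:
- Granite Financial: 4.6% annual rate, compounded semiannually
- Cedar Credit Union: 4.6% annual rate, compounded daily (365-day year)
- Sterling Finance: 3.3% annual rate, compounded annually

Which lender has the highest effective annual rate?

Granite Financial: (1 + 0.046/2)^2 − 1 = 4.653%
Cedar Credit Union: (1 + 0.046/365)^365 − 1 = 4.707%
Sterling Finance: compounded annually, EAR = 3.300%
The highest effective annual rate is Cedar Credit Union at 4.707%.

Cedar Credit Union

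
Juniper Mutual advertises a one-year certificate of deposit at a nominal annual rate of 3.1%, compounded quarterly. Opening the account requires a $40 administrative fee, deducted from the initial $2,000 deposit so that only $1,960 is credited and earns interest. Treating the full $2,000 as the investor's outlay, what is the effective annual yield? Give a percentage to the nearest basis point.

Value after one year: 1,960 × (1 + 0.031/4)^4 = 1,960 × 1.031362 = $2,021.47.
Effective yield on the $2,000 outlay: 2,021.47 / 2,000 − 1 = 0.010735 = 1.07%.

1.07%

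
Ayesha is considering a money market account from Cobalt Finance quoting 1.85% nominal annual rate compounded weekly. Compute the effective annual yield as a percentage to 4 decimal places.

EAR = (1 + 0.0185/52)^52 − 1.
= 1.018669 − 1 = 1.8669%.

1.8669%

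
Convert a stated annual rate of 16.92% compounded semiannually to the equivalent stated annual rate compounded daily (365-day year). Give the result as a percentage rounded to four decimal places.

16.2459%

EAR = (1 + 0.1692/2)^2 − 1 = 0.176357.
Solve (1 + r/365)^365 = 1.176357: r/365 = 1.176357^(1/365) − 1 = 0.000445, so r = 0.162459 = 16.2459%.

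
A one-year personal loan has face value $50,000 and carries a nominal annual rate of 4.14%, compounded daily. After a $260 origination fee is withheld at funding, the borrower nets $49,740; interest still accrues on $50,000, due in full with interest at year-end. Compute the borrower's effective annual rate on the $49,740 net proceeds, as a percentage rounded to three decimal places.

Amount owed after one year: 50,000 × (1 + 0.0414/365)^365 = 50,000 × 1.042266 = $52,113.32.
Effective rate on net proceeds: 52,113.32 / 49,740 − 1 = 0.047715 = 4.771%.

4.771%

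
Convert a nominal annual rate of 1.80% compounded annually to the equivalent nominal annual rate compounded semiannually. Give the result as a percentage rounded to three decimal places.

Compounded annually, EAR = nominal = 0.018000.
Solve (1 + r/2)^2 = 1.018000: r/2 = 1.018000^(1/2) − 1 = 0.008960, so r = 0.017920 = 1.792%.

1.792%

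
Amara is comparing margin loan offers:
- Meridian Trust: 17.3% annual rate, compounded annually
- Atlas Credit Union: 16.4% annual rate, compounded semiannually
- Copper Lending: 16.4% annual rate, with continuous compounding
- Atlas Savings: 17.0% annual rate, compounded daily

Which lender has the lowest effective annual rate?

Atlas Credit Union

Meridian Trust: compounded annually, EAR = 17.300%
Atlas Credit Union: (1 + 0.164/2)^2 − 1 = 17.072%
Copper Lending: e^0.164 − 1 = 17.821%
Atlas Savings: (1 + 0.170/365)^365 − 1 = 18.526%
The lowest effective annual rate is Atlas Credit Union at 17.072%.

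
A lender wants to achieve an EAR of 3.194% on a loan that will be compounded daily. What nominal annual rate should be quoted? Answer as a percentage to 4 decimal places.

(1 + r/365)^365 − 1 = 0.03194, so 1 + r/365 = 1.03194^(1/365).
r/365 = 0.000086, so r = 0.031442 = 3.1442%.

3.1442%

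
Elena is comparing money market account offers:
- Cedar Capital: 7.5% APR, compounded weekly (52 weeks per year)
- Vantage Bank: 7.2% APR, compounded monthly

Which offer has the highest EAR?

Cedar Capital: (1 + 0.075/52)^52 − 1 = 7.783%
Vantage Bank: (1 + 0.072/12)^12 − 1 = 7.442%
The highest effective annual rate is Cedar Capital at 7.783%.

Cedar Capital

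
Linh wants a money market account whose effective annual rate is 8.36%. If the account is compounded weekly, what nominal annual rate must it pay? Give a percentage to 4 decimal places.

8.0351%

(1 + r/52)^52 − 1 = 0.0836, so 1 + r/52 = 1.0836^(1/52).
r/52 = 0.001545, so r = 0.080351 = 8.0351%.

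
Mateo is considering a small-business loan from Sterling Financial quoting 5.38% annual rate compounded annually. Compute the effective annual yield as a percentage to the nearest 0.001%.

Annual compounding means the effective rate equals the nominal rate: 5.380%.

5.380%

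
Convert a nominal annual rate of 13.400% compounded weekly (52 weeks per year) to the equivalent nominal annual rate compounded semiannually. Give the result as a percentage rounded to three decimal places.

EAR = (1 + 0.13400/52)^52 − 1 = 0.143196.
Solve (1 + r/2)^2 = 1.143196: r/2 = 1.143196^(1/2) − 1 = 0.069203, so r = 0.138407 = 13.841%.

13.841%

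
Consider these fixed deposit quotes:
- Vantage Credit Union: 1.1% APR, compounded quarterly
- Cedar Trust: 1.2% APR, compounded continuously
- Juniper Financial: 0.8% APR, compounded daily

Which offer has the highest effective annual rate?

Cedar Trust

Vantage Credit Union: (1 + 0.011/4)^4 − 1 = 1.105%
Cedar Trust: e^0.012 − 1 = 1.207%
Juniper Financial: (1 + 0.008/365)^365 − 1 = 0.803%
The highest effective annual rate is Cedar Trust at 1.207%.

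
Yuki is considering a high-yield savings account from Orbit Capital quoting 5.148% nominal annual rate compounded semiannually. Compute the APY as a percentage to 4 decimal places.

EAR = (1 + 0.05148/2)^2 − 1.
= 1.052143 − 1 = 5.2143%.

5.2143%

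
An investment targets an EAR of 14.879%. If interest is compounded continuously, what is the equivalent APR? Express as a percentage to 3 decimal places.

Continuous: nominal r satisfies e^r − 1 = 0.14879.
r = ln(1 + 0.14879) = ln(1.14879) = 0.138709 = 13.871%.

13.871%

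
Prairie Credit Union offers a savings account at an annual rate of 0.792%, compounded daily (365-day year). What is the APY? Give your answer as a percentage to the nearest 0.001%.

0.795%

EAR = (1 + 0.00792/365)^365 − 1.
= (1 + 0.000022)^365 − 1 = 1.007951 − 1 = 0.795%.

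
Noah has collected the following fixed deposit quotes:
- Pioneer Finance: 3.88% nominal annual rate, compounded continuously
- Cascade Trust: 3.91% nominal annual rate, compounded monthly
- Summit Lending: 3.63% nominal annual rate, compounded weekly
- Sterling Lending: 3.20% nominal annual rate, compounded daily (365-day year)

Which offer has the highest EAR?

Cascade Trust

Pioneer Finance: e^0.0388 − 1 = 3.956%
Cascade Trust: (1 + 0.0391/12)^12 − 1 = 3.981%
Summit Lending: (1 + 0.0363/52)^52 − 1 = 3.695%
Sterling Lending: (1 + 0.0320/365)^365 − 1 = 3.252%
The highest effective annual rate is Cascade Trust at 3.981%.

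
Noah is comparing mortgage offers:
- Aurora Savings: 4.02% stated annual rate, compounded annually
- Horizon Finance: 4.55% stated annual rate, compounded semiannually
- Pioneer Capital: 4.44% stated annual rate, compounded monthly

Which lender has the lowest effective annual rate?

Aurora Savings

Aurora Savings: compounded annually, EAR = 4.020%
Horizon Finance: (1 + 0.0455/2)^2 − 1 = 4.602%
Pioneer Capital: (1 + 0.0444/12)^12 − 1 = 4.531%
The lowest effective annual rate is Aurora Savings at 4.020%.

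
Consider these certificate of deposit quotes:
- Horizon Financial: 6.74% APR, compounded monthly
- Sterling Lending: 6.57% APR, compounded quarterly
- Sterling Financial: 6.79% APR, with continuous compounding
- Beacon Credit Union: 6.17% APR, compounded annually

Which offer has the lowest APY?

Horizon Financial: (1 + 0.0674/12)^12 − 1 = 6.952%
Sterling Lending: (1 + 0.0657/4)^4 − 1 = 6.734%
Sterling Financial: e^0.0679 − 1 = 7.026%
Beacon Credit Union: compounded annually, EAR = 6.170%
The lowest effective annual rate is Beacon Credit Union at 6.170%.

Beacon Credit Union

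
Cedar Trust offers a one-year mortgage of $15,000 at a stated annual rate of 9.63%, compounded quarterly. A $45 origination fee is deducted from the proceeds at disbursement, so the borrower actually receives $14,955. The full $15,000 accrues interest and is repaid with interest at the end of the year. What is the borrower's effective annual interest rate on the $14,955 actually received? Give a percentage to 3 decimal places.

10.314%

Amount owed after one year: 15,000 × (1 + 0.0963/4)^4 = 15,000 × 1.099834 = $16,497.51.
Effective rate on net proceeds: 16,497.51 / 14,955 − 1 = 0.103143 = 10.314%.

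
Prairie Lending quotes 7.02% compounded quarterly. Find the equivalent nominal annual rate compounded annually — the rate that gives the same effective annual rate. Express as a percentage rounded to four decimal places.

7.2070%

EAR = (1 + 0.0702/4)^4 − 1 = 0.072070.
Compounded annually, the equivalent nominal rate is the EAR itself: 7.2070%.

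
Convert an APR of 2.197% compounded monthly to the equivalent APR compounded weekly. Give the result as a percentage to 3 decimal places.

EAR = (1 + 0.02197/12)^12 − 1 = 0.022193.
Solve (1 + r/52)^52 = 1.022193: r/52 = 1.022193^(1/52) − 1 = 0.000422, so r = 0.021955 = 2.195%.

2.195%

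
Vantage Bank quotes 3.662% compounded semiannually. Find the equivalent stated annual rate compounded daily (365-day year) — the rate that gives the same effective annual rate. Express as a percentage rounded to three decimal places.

EAR = (1 + 0.03662/2)^2 − 1 = 0.036955.
Solve (1 + r/365)^365 = 1.036955: r/365 = 1.036955^(1/365) − 1 = 0.000099, so r = 0.036291 = 3.629%.

3.629%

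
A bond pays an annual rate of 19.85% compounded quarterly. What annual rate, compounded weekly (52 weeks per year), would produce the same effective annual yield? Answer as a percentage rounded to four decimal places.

19.4093%

EAR = (1 + 0.1985/4)^4 − 1 = 0.213771.
Solve (1 + r/52)^52 = 1.213771: r/52 = 1.213771^(1/52) − 1 = 0.003733, so r = 0.194093 = 19.4093%.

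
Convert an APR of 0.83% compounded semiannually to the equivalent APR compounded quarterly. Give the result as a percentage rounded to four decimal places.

0.8291%

EAR = (1 + 0.0083/2)^2 − 1 = 0.008317.
Solve (1 + r/4)^4 = 1.008317: r/4 = 1.008317^(1/4) − 1 = 0.002073, so r = 0.008291 = 0.8291%.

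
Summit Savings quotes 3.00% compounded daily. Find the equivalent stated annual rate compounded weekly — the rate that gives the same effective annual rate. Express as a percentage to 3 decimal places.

EAR = (1 + 0.0300/365)^365 − 1 = 0.030453.
Solve (1 + r/52)^52 = 1.030453: r/52 = 1.030453^(1/52) − 1 = 0.000577, so r = 0.030007 = 3.001%.

3.001%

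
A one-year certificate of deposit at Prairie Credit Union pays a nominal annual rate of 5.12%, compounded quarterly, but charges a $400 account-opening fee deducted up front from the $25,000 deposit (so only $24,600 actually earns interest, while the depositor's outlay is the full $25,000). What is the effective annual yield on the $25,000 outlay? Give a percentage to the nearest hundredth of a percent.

3.54%

Value after one year: 24,600 × (1 + 0.0512/4)^4 = 24,600 × 1.052191 = $25,883.91.
Effective yield on the $25,000 outlay: 25,883.91 / 25,000 − 1 = 0.035356 = 3.54%.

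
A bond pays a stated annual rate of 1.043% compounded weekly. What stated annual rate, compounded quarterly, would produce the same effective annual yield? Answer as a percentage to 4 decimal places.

1.0443%

EAR = (1 + 0.01043/52)^52 − 1 = 0.010484.
Solve (1 + r/4)^4 = 1.010484: r/4 = 1.010484^(1/4) − 1 = 0.002611, so r = 0.010443 = 1.0443%.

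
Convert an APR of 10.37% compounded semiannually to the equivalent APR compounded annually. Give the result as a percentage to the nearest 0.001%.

10.639%

EAR = (1 + 0.1037/2)^2 − 1 = 0.106388.
Compounded annually, the equivalent nominal rate is the EAR itself: 10.639%.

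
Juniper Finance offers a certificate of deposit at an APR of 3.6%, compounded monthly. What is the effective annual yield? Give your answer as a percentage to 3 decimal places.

EAR = (1 + 0.036/12)^12 − 1.
= (1 + 0.003000)^12 − 1 = 1.036600 − 1 = 3.660%.

3.660%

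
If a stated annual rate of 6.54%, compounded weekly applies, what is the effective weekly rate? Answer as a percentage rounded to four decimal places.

0.1258%

With a nominal annual rate compounded weekly, the periodic rate is the nominal rate divided by 52.
i = 0.0654 / 52 = 0.0012577 = 0.1258%.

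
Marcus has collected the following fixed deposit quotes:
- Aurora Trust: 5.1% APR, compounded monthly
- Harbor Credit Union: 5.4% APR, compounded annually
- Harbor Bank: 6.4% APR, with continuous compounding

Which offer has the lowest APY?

Aurora Trust

Aurora Trust: (1 + 0.051/12)^12 − 1 = 5.221%
Harbor Credit Union: compounded annually, EAR = 5.400%
Harbor Bank: e^0.064 − 1 = 6.609%
The lowest effective annual rate is Aurora Trust at 5.221%.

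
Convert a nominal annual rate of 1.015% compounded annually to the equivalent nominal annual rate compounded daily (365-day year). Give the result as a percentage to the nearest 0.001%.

Compounded annually, EAR = nominal = 0.010150.
Solve (1 + r/365)^365 = 1.010150: r/365 = 1.010150^(1/365) − 1 = 0.000028, so r = 0.010099 = 1.010%.

1.010%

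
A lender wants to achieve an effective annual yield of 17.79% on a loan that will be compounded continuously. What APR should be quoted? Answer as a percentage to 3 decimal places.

16.373%

Continuous: nominal r satisfies e^r − 1 = 0.1779.
r = ln(1 + 0.1779) = ln(1.1779) = 0.163733 = 16.373%.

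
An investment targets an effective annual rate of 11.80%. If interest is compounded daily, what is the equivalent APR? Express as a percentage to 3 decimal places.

(1 + r/365)^365 − 1 = 0.1180, so 1 + r/365 = 1.1180^(1/365).
r/365 = 0.000306, so r = 0.111558 = 11.156%.

11.156%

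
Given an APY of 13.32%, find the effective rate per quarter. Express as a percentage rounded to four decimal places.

The per-quarter rate i satisfies (1 + i)^4 = 1 + 0.1332.
i = 1.1332^(1/4) − 1 = 0.0317551 = 3.1755%.

3.1755%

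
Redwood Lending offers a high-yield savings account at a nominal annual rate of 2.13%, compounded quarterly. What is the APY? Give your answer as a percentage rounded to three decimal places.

2.147%

EAR = (1 + 0.0213/4)^4 − 1.
= (1 + 0.005325)^4 − 1 = 1.021471 − 1 = 2.147%.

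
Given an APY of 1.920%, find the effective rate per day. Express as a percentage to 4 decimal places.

0.0052%

The per-day rate i satisfies (1 + i)^365 = 1 + 0.01920.
i = 1.01920^(1/365) − 1 = 0.0000521 = 0.0052%.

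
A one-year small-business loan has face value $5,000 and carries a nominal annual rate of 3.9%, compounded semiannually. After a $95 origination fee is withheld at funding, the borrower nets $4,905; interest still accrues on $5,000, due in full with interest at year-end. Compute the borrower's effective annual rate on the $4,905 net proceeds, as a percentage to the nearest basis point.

Amount owed after one year: 5,000 × (1 + 0.039/2)^2 = 5,000 × 1.039380 = $5,196.90.
Effective rate on net proceeds: 5,196.90 / 4,905 − 1 = 0.059511 = 5.95%.

5.95%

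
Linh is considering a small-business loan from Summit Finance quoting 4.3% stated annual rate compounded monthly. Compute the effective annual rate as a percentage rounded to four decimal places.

EAR = (1 + 0.043/12)^12 − 1.
= (1 + 0.003583)^12 − 1 = 1.043858 − 1 = 4.3858%.

4.3858%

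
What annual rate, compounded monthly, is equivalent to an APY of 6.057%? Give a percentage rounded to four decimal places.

5.8951%

(1 + r/12)^12 − 1 = 0.06057, so 1 + r/12 = 1.06057^(1/12).
r/12 = 0.004913, so r = 0.058951 = 5.8951%.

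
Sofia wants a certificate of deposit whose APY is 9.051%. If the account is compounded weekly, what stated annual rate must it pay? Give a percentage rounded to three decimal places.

(1 + r/52)^52 − 1 = 0.09051, so 1 + r/52 = 1.09051^(1/52).
r/52 = 0.001668, so r = 0.086718 = 8.672%.

8.672%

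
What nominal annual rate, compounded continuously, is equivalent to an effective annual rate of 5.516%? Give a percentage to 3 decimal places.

5.369%

Continuous: nominal r satisfies e^r − 1 = 0.05516.
r = ln(1 + 0.05516) = ln(1.05516) = 0.053692 = 5.369%.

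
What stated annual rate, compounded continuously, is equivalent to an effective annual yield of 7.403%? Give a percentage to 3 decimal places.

Continuous: nominal r satisfies e^r − 1 = 0.07403.
r = ln(1 + 0.07403) = ln(1.07403) = 0.071418 = 7.142%.

7.142%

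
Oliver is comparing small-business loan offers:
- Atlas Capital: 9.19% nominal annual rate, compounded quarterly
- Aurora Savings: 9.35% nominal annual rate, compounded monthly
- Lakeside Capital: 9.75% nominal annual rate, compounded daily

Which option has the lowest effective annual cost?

Atlas Capital

Atlas Capital: (1 + 0.0919/4)^4 − 1 = 9.512%
Aurora Savings: (1 + 0.0935/12)^12 − 1 = 9.761%
Lakeside Capital: (1 + 0.0975/365)^365 − 1 = 10.240%
The lowest effective annual rate is Atlas Capital at 9.512%.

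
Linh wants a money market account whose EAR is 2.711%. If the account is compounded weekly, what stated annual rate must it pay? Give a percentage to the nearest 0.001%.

2.676%

(1 + r/52)^52 − 1 = 0.02711, so 1 + r/52 = 1.02711^(1/52).
r/52 = 0.000515, so r = 0.026756 = 2.676%.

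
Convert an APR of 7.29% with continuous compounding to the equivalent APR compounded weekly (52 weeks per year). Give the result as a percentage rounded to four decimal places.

7.2951%

EAR under continuous compounding: e^0.0729 − 1 = 0.075623.
Solve (1 + r/52)^52 = 1.075623: r/52 = 1.075623^(1/52) − 1 = 0.001403, so r = 0.072951 = 7.2951%.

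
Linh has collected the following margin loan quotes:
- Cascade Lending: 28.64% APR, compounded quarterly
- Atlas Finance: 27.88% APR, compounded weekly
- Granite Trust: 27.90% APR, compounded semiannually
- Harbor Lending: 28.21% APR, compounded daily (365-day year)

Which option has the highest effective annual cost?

Cascade Lending: (1 + 0.2864/4)^4 − 1 = 31.865%
Atlas Finance: (1 + 0.2788/52)^52 − 1 = 32.056%
Granite Trust: (1 + 0.2790/2)^2 − 1 = 29.846%
Harbor Lending: (1 + 0.2821/365)^365 − 1 = 32.577%
The highest effective annual rate is Harbor Lending at 32.577%.

Harbor Lending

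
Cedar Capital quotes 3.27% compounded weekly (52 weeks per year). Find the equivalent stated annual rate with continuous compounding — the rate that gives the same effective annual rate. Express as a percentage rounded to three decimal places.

3.269%

EAR = (1 + 0.0327/52)^52 − 1 = 0.033230.
Equivalent continuous rate: r = ln(1 + 0.033230) = 0.032690 = 3.269%.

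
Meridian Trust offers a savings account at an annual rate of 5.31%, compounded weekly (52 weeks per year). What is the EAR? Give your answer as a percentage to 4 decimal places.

EAR = (1 + 0.0531/52)^52 − 1.
= (1 + 0.001021)^52 − 1 = 1.054507 − 1 = 5.4507%.

5.4507%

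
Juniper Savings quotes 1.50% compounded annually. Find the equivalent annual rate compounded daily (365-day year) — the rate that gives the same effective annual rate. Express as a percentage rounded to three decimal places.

Compounded annually, EAR = nominal = 0.015000.
Solve (1 + r/365)^365 = 1.015000: r/365 = 1.015000^(1/365) − 1 = 0.000041, so r = 0.014889 = 1.489%.

1.489%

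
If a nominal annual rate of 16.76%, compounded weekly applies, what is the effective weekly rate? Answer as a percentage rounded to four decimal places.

With a nominal annual rate compounded weekly, the periodic rate is the nominal rate divided by 52.
i = 0.1676 / 52 = 0.0032231 = 0.3223%.

0.3223%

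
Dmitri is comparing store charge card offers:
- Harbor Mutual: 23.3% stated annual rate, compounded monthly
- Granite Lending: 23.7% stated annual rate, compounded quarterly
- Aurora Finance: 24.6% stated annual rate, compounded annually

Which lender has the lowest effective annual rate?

Harbor Mutual: (1 + 0.233/12)^12 − 1 = 25.957%
Granite Lending: (1 + 0.237/4)^4 − 1 = 25.891%
Aurora Finance: compounded annually, EAR = 24.600%
The lowest effective annual rate is Aurora Finance at 24.600%.

Aurora Finance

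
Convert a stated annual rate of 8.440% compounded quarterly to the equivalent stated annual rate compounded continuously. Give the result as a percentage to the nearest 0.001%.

EAR = (1 + 0.08440/4)^4 − 1 = 0.087109.
Equivalent continuous rate: r = ln(1 + 0.087109) = 0.083522 = 8.352%.

8.352%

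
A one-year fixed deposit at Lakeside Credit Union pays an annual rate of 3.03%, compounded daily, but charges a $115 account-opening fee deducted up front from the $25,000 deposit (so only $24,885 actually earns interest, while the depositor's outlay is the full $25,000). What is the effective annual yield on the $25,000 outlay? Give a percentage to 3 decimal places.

Value after one year: 24,885 × (1 + 0.0303/365)^365 = 24,885 × 1.030762 = $25,650.52.
Effective yield on the $25,000 outlay: 25,650.52 / 25,000 − 1 = 0.026021 = 2.602%.

2.602%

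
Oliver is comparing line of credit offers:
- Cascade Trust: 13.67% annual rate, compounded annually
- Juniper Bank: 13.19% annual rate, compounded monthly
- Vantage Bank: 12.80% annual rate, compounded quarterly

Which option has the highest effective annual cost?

Juniper Bank

Cascade Trust: compounded annually, EAR = 13.670%
Juniper Bank: (1 + 0.1319/12)^12 − 1 = 14.017%
Vantage Bank: (1 + 0.1280/4)^4 − 1 = 13.428%
The highest effective annual rate is Juniper Bank at 14.017%.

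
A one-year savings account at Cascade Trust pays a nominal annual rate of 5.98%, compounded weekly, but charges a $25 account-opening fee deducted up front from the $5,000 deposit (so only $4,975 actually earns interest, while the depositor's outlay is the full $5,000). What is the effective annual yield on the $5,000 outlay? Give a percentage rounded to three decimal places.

5.628%

Value after one year: 4,975 × (1 + 0.0598/52)^52 = 4,975 × 1.061588 = $5,281.40.
Effective yield on the $5,000 outlay: 5,281.40 / 5,000 − 1 = 0.056280 = 5.628%.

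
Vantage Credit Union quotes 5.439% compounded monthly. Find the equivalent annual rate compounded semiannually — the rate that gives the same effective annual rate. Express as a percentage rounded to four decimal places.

EAR = (1 + 0.05439/12)^12 − 1 = 0.055767.
Solve (1 + r/2)^2 = 1.055767: r/2 = 1.055767^(1/2) − 1 = 0.027505, so r = 0.055010 = 5.5010%.

5.5010%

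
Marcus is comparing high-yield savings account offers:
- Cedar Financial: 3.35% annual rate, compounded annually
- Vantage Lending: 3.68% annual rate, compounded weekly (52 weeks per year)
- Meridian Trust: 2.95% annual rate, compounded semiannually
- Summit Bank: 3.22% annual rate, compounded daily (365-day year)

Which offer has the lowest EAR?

Meridian Trust

Cedar Financial: compounded annually, EAR = 3.350%
Vantage Lending: (1 + 0.0368/52)^52 − 1 = 3.747%
Meridian Trust: (1 + 0.0295/2)^2 − 1 = 2.972%
Summit Bank: (1 + 0.0322/365)^365 − 1 = 3.272%
The lowest effective annual rate is Meridian Trust at 2.972%.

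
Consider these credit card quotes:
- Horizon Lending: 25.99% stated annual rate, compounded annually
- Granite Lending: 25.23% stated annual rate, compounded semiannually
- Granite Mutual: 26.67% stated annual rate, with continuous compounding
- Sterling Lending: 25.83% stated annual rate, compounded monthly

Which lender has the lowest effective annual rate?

Horizon Lending

Horizon Lending: compounded annually, EAR = 25.990%
Granite Lending: (1 + 0.2523/2)^2 − 1 = 26.821%
Granite Mutual: e^0.2667 − 1 = 30.565%
Sterling Lending: (1 + 0.2583/12)^12 − 1 = 29.118%
The lowest effective annual rate is Horizon Lending at 25.990%.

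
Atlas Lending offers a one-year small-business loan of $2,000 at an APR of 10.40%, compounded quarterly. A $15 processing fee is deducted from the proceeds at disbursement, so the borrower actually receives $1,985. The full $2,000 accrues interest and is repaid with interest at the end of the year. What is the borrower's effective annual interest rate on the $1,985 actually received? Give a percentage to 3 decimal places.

Amount owed after one year: 2,000 × (1 + 0.1040/4)^4 = 2,000 × 1.108127 = $2,216.25.
Effective rate on net proceeds: 2,216.25 / 1,985 − 1 = 0.116501 = 11.650%.

11.650%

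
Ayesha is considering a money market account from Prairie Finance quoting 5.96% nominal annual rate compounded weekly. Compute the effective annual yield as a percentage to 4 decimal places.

6.1376%

EAR = (1 + 0.0596/52)^52 − 1.
= (1 + 0.001146)^52 − 1 = 1.061376 − 1 = 6.1376%.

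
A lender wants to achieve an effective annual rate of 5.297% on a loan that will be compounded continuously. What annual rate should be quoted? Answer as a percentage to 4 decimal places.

Continuous: nominal r satisfies e^r − 1 = 0.05297.
r = ln(1 + 0.05297) = ln(1.05297) = 0.051615 = 5.1615%.

5.1615%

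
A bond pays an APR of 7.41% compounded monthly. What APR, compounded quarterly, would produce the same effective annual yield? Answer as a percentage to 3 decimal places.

7.456%

EAR = (1 + 0.0741/12)^12 − 1 = 0.076669.
Solve (1 + r/4)^4 = 1.076669: r/4 = 1.076669^(1/4) − 1 = 0.018640, so r = 0.074559 = 7.456%.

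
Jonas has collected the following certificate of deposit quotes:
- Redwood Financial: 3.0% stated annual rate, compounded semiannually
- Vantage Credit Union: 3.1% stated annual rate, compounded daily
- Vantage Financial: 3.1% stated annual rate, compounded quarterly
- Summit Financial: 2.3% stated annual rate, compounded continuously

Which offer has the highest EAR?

Vantage Credit Union

Redwood Financial: (1 + 0.030/2)^2 − 1 = 3.022%
Vantage Credit Union: (1 + 0.031/365)^365 − 1 = 3.148%
Vantage Financial: (1 + 0.031/4)^4 − 1 = 3.136%
Summit Financial: e^0.023 − 1 = 2.327%
The highest effective annual rate is Vantage Credit Union at 3.148%.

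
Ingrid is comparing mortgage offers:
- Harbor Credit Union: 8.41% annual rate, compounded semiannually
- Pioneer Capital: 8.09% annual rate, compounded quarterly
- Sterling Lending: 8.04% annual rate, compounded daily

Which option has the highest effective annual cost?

Harbor Credit Union

Harbor Credit Union: (1 + 0.0841/2)^2 − 1 = 8.587%
Pioneer Capital: (1 + 0.0809/4)^4 − 1 = 8.339%
Sterling Lending: (1 + 0.0804/365)^365 − 1 = 8.371%
The highest effective annual rate is Harbor Credit Union at 8.587%.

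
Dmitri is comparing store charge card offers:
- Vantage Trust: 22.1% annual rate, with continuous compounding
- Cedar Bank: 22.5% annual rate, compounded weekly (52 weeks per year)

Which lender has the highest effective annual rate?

Vantage Trust: e^0.221 − 1 = 24.732%
Cedar Bank: (1 + 0.225/52)^52 − 1 = 25.172%
The highest effective annual rate is Cedar Bank at 25.172%.

Cedar Bank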